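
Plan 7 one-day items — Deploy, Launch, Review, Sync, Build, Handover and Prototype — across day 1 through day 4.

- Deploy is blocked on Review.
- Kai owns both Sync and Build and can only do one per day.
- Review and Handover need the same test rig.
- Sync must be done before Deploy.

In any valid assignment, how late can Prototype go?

Prototype at day 4 is achievable: Prototype in day 4, Build in day 2, Review in day 1, Launch in day 1, Sync in day 1, Handover in day 2, Deploy in day 2.

day 4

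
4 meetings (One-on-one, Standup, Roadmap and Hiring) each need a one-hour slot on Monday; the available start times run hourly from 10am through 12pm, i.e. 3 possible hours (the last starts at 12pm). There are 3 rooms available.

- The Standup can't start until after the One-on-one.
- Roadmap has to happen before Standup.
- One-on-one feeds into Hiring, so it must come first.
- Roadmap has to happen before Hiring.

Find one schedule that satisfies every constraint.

One-on-one -> 10am; Standup -> 11am; Hiring -> 11am; Roadmap -> 10am

Checking: One-on-one(10am) before Standup(11am); Roadmap(10am) before Hiring(11am); One-on-one(10am) before Hiring(11am); Roadmap(10am) before Standup(11am); max 2 per hour (cap 3).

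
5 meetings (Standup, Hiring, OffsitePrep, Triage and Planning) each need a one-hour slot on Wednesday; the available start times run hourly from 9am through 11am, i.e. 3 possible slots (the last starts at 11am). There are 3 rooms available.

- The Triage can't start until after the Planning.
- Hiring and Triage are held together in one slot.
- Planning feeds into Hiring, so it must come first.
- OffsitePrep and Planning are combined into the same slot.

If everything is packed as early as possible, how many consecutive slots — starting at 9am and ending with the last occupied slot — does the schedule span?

The precedence chain requires at least 2 distinct slots.
With at most 3 per slot and 5 meetings, at least 2 slots are needed.
2 works (last occupied slot: 10am): for example OffsitePrep -> 9am, Planning -> 9am, Hiring -> 10am, Standup -> 9am, Triage -> 10am.

2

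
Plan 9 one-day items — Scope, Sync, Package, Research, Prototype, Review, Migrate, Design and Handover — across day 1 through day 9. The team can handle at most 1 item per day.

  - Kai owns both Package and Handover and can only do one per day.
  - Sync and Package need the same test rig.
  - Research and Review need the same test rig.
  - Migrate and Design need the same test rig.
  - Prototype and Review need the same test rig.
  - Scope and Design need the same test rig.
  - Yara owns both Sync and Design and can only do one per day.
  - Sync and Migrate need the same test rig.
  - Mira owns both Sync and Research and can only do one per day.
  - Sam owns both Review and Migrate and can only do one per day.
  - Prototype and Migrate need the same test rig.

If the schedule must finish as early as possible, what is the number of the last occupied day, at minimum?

With at most 1 per day and 9 work items, at least 9 days are needed.
9 works (last occupied day: day 9): for example Migrate in day 7, Design in day 8, Handover in day 9, Prototype in day 5, Package in day 3, Scope in day 1, Research in day 4, Review in day 6, Sync in day 2.

day 9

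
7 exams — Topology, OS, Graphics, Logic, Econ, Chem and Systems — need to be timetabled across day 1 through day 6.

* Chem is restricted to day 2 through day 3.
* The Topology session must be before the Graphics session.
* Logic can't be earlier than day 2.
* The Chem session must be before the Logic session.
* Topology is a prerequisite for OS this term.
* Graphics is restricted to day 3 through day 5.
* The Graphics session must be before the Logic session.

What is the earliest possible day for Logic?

day 4

Logic is available from day 2; precedence pushes Logic to at least day 4.
Logic at day 4 is achievable: Graphics=day 3, Systems=day 1, Econ=day 1, OS=day 2, Topology=day 1, Chem=day 2, Logic=day 4.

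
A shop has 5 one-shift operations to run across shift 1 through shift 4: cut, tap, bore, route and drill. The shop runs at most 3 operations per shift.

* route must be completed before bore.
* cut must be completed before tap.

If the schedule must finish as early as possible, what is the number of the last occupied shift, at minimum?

2

The precedence chain requires at least 2 distinct shifts.
With at most 3 per shift and 5 operations, at least 2 shifts are needed.
2 works (last occupied shift: shift 2): for example drill=shift 1, route=shift 1, cut=shift 1, bore=shift 2, tap=shift 2.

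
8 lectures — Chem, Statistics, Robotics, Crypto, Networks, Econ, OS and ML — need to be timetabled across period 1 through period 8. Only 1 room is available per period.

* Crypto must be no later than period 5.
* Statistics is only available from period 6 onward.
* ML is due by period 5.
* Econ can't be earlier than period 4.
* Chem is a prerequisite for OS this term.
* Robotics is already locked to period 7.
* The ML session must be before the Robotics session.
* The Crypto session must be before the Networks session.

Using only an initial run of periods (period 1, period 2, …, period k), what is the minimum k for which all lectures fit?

The precedence chain requires at least 2 distinct periods.
With at most 1 per period and 8 lectures, at least 8 periods are needed.
Robotics can't be placed before period 7, so the schedule must run through at least period 7.
8 works (last occupied period: period 8): for example OS in period 8; Statistics in period 6; Networks in period 5; Econ in period 4; ML in period 2; Robotics in period 7; Chem in period 3; Crypto in period 1.

8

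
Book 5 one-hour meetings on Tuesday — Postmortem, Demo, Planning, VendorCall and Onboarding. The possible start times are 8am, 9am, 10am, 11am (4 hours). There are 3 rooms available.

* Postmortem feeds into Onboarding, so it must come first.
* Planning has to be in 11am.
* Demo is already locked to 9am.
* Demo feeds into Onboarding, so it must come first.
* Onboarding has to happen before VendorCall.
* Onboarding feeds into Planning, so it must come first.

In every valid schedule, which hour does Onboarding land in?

Demo is fixed at 9am and must come before Onboarding, so Onboarding is at least 10am.
Planning is fixed at 11am and must come after Onboarding, so Onboarding is at most 10am.
So Onboarding must be 10am.

10am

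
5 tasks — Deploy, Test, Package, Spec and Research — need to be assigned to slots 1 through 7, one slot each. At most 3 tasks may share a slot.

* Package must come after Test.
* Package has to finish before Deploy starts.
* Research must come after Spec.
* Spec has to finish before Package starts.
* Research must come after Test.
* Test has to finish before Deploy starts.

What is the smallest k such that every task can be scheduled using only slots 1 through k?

The precedence chain requires at least 3 distinct slots.
With at most 3 per slot and 5 tasks, at least 2 slots are needed.
3 works (last occupied slot: 3): for example Package=2, Research=2, Test=1, Spec=1, Deploy=3.

3 slots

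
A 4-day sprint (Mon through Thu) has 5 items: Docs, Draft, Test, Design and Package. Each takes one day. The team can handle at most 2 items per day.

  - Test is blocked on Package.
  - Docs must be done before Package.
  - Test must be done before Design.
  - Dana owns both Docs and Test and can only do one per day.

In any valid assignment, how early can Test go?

Precedence pushes Test to at least Wed; downstream work caps Test at Wed.
Test at Wed is achievable: Package=Tue; Draft=Mon; Docs=Mon; Test=Wed; Design=Thu.

Wed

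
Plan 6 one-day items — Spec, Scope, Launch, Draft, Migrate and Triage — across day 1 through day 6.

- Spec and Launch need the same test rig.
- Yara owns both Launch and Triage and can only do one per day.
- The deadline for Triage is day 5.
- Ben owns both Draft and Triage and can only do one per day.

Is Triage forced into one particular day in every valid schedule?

No

Triage can be day 1 (e.g. Spec -> day 1, Migrate -> day 1, Triage -> day 1, Draft -> day 2, Launch -> day 2, Scope -> day 1) or day 2 (e.g. Triage in day 2; Spec in day 1; Launch in day 3; Scope in day 1; Migrate in day 1; Draft in day 1).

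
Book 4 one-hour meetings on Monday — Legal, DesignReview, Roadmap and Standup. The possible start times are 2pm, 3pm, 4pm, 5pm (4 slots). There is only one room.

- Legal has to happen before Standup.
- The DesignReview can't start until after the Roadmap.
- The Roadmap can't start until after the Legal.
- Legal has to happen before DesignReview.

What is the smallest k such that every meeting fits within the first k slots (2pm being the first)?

4

The precedence chain requires at least 3 distinct slots.
With at most 1 per slot and 4 meetings, at least 4 slots are needed.
4 works (last occupied slot: 5pm): for example DesignReview -> 4pm; Standup -> 5pm; Roadmap -> 3pm; Legal -> 2pm.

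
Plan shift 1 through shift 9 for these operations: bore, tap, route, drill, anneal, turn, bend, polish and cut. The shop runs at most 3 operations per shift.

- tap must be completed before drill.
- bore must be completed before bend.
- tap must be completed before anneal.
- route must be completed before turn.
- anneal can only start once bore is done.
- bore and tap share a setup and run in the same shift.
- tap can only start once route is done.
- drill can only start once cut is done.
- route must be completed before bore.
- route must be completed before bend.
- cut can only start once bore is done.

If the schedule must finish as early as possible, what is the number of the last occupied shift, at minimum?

The precedence chain requires at least 4 distinct shifts.
With at most 3 per shift and 9 operations, at least 3 shifts are needed.
4 works (last occupied shift: shift 4): for example bore in shift 2; drill in shift 4; route in shift 1; tap in shift 2; polish in shift 1; turn in shift 2; bend in shift 3; anneal in shift 3; cut in shift 3.

4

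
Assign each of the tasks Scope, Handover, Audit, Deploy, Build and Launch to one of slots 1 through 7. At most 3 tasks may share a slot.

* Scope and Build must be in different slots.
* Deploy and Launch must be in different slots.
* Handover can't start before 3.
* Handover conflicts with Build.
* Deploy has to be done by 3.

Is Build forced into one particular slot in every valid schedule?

No

Build can be 1 (e.g. Handover in 3; Deploy in 1; Build in 1; Audit in 1; Scope in 2; Launch in 2) or 2 (e.g. Launch in 2, Build in 2, Deploy in 1, Audit in 1, Handover in 3, Scope in 1).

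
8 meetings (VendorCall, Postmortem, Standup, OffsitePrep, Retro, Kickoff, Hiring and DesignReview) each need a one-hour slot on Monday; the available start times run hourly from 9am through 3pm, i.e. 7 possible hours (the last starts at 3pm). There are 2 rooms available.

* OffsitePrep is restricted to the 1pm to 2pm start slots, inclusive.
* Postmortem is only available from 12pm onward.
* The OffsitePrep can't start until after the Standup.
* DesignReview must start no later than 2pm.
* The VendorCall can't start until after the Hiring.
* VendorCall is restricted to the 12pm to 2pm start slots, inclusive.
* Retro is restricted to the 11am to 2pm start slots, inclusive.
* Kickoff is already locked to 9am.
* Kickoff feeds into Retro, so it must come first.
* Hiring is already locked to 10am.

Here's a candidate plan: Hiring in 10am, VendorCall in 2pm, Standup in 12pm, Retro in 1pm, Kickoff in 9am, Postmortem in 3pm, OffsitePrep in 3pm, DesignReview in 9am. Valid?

No — it violates: OffsitePrep is restricted to the 1pm to 2pm start slots, inclusive

Hiring is already locked to 10am — holds.
DesignReview must start no later than 2pm — holds.
There are 2 rooms available — holds.
The OffsitePrep can't start until after the Standup — holds.
Kickoff feeds into Retro, so it must come first — holds.
Postmortem is only available from 12pm onward — holds.
Kickoff is already locked to 9am — holds.
Retro is restricted to the 11am to 2pm start slots, inclusive — holds.
OffsitePrep is restricted to the 1pm to 2pm start slots, inclusive — violated.
The VendorCall can't start until after the Hiring — holds.
VendorCall is restricted to the 12pm to 2pm start slots, inclusive — holds.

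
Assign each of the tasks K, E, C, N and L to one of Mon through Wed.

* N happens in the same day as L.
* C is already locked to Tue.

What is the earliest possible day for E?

Mon

E at Mon is achievable: L -> Mon, K -> Mon, E -> Mon, N -> Mon, C -> Tue.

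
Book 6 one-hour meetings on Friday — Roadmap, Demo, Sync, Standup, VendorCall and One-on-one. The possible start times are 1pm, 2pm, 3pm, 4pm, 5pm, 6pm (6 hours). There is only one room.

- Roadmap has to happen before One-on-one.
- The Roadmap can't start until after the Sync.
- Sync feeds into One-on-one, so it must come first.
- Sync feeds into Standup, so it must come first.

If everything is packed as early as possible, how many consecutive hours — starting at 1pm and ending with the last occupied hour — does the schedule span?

6

The precedence chain requires at least 3 distinct hours.
With at most 1 per hour and 6 meetings, at least 6 hours are needed.
6 works (last occupied hour: 6pm): for example Standup in 4pm, One-on-one in 3pm, Demo in 5pm, Sync in 1pm, VendorCall in 6pm, Roadmap in 2pm.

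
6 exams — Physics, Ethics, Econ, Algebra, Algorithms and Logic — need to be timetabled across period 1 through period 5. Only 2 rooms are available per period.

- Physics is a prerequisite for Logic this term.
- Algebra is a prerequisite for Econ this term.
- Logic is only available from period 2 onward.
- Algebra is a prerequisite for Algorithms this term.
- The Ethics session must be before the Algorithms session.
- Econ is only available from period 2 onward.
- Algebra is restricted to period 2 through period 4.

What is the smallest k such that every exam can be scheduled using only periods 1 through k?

The precedence chain requires at least 2 distinct periods.
With at most 2 per period and 6 exams, at least 3 periods are needed.
Propagating the time windows through the other constraints, Econ can't land before period 3, so the schedule must run through at least period 3.
3 works (last occupied period: period 3): for example Algorithms in period 3, Algebra in period 2, Logic in period 2, Physics in period 1, Econ in period 3, Ethics in period 1.

3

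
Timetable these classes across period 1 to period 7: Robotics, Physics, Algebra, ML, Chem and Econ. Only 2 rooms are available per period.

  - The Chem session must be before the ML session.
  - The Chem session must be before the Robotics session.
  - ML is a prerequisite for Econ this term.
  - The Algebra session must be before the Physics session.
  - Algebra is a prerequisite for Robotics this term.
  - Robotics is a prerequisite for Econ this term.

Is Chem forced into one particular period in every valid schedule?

Chem can be period 1 (e.g. ML in period 2; Physics in period 3; Chem in period 1; Algebra in period 1; Econ in period 3; Robotics in period 2) or period 2 (e.g. Physics -> period 2, Econ -> period 4, Robotics -> period 3, ML -> period 3, Chem -> period 2, Algebra -> period 1).

No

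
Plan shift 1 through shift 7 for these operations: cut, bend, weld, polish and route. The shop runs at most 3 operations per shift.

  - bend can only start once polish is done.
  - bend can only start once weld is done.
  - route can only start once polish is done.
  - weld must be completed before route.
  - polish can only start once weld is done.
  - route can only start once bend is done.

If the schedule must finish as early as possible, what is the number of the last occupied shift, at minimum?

The precedence chain requires at least 4 distinct shifts.
With at most 3 per shift and 5 operations, at least 2 shifts are needed.
4 works (last occupied shift: shift 4): for example weld=shift 1, route=shift 4, bend=shift 3, polish=shift 2, cut=shift 1.

4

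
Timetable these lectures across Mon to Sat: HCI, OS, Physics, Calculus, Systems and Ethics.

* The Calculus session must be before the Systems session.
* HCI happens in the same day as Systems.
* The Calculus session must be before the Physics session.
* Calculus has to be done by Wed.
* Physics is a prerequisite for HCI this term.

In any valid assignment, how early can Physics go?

Tue

Precedence pushes Physics to at least Tue; downstream work caps Physics at Fri.
Physics at Tue is achievable: Calculus in Mon, Physics in Tue, HCI in Wed, Systems in Wed, OS in Mon, Ethics in Mon.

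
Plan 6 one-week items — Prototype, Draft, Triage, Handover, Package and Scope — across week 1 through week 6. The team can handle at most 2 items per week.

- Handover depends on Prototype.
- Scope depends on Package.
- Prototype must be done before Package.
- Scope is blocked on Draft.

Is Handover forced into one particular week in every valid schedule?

Handover can be week 2 (e.g. Scope in week 3, Prototype in week 1, Draft in week 1, Package in week 2, Triage in week 3, Handover in week 2) or week 3 (e.g. Draft in week 1; Triage in week 2; Package in week 2; Scope in week 3; Prototype in week 1; Handover in week 3).

No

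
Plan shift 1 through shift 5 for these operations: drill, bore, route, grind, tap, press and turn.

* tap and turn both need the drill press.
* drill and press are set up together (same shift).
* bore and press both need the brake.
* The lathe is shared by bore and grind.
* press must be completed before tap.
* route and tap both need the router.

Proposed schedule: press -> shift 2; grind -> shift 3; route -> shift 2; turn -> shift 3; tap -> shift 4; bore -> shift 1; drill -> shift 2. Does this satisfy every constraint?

The lathe is shared by bore and grind — holds.
drill and press are set up together (same shift) — holds.
route and tap both need the router — holds.
tap and turn both need the drill press — holds.
bore and press both need the brake — holds.
press must be completed before tap — holds.

Yes, all constraints hold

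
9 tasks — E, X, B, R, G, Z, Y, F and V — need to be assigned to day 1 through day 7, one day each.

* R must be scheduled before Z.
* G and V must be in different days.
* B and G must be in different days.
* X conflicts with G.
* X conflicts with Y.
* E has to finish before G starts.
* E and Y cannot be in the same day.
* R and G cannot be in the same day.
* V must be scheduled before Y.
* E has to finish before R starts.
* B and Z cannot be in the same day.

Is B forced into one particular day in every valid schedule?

No

B can be day 1 (e.g. Z in day 3; E in day 1; V in day 1; G in day 3; R in day 2; X in day 1; B in day 1; Y in day 2; F in day 1) or day 2 (e.g. F in day 1; E in day 1; X in day 1; R in day 2; B in day 2; G in day 3; V in day 1; Y in day 2; Z in day 3).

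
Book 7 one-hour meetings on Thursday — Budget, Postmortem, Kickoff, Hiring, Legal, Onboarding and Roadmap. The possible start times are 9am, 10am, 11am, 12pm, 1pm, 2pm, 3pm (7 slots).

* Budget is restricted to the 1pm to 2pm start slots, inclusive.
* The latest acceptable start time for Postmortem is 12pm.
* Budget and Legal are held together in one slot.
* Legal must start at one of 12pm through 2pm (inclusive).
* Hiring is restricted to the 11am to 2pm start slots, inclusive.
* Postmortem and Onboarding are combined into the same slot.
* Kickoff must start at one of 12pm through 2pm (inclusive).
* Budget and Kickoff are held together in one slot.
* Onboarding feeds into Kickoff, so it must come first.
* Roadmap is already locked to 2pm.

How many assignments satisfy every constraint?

32

Splitting on Budget: it can be 1pm (16), 2pm (16). Listing each branch's schedules as (Postmortem, Kickoff, Hiring, Legal, Onboarding, Roadmap):
Budget=1pm: (9am,1pm,11am,1pm,9am,2pm) (9am,1pm,12pm,1pm,9am,2pm) (9am,1pm,1pm,1pm,9am,2pm) (9am,1pm,2pm,1pm,9am,2pm) (10am,1pm,11am,1pm,10am,2pm) (10am,1pm,12pm,1pm,10am,2pm) (10am,1pm,1pm,1pm,10am,2pm) (10am,1pm,2pm,1pm,10am,2pm) (11am,1pm,11am,1pm,11am,2pm) (11am,1pm,12pm,1pm,11am,2pm) (11am,1pm,1pm,1pm,11am,2pm) (11am,1pm,2pm,1pm,11am,2pm) (12pm,1pm,11am,1pm,12pm,2pm) (12pm,1pm,12pm,1pm,12pm,2pm) (12pm,1pm,1pm,1pm,12pm,2pm) (12pm,1pm,2pm,1pm,12pm,2pm) — 16.
Budget=2pm: (9am,2pm,11am,2pm,9am,2pm) (9am,2pm,12pm,2pm,9am,2pm) (9am,2pm,1pm,2pm,9am,2pm) (9am,2pm,2pm,2pm,9am,2pm) (10am,2pm,11am,2pm,10am,2pm) (10am,2pm,12pm,2pm,10am,2pm) (10am,2pm,1pm,2pm,10am,2pm) (10am,2pm,2pm,2pm,10am,2pm) (11am,2pm,11am,2pm,11am,2pm) (11am,2pm,12pm,2pm,11am,2pm) (11am,2pm,1pm,2pm,11am,2pm) (11am,2pm,2pm,2pm,11am,2pm) (12pm,2pm,11am,2pm,12pm,2pm) (12pm,2pm,12pm,2pm,12pm,2pm) (12pm,2pm,1pm,2pm,12pm,2pm) (12pm,2pm,2pm,2pm,12pm,2pm) — 16.
Summing: 16 + 16 = 32.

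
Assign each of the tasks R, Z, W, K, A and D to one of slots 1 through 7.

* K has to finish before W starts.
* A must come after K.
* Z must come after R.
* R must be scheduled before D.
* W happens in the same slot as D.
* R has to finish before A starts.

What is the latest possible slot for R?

Downstream work caps R at 6.
R at 6 is achievable: W -> 7; Z -> 7; K -> 1; A -> 7; D -> 7; R -> 6.

6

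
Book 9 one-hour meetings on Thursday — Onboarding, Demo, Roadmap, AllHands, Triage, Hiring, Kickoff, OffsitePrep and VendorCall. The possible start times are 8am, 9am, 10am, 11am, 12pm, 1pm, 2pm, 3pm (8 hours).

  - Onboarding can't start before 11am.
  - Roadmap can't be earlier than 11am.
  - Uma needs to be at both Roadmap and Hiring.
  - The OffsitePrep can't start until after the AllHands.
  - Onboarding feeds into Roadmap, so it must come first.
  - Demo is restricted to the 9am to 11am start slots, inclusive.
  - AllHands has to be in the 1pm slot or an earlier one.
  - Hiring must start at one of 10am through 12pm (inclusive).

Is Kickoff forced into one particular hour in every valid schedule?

Kickoff can be 8am (e.g. VendorCall=8am, Triage=8am, Roadmap=12pm, AllHands=8am, Demo=9am, Onboarding=11am, Kickoff=8am, Hiring=10am, OffsitePrep=9am) or 9am (e.g. Hiring -> 10am, Onboarding -> 11am, OffsitePrep -> 9am, AllHands -> 8am, Triage -> 8am, Roadmap -> 12pm, VendorCall -> 8am, Kickoff -> 9am, Demo -> 9am).

No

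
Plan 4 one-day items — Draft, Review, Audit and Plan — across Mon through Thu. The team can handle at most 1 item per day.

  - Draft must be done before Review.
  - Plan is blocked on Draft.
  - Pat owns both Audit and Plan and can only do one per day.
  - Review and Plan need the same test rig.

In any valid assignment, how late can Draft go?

Downstream work caps Draft at Wed.
Draft at Tue is achievable: Draft=Tue; Plan=Thu; Review=Wed; Audit=Mon.
Nothing later works — the conflict and capacity constraints rule out every day after Tue.

Tue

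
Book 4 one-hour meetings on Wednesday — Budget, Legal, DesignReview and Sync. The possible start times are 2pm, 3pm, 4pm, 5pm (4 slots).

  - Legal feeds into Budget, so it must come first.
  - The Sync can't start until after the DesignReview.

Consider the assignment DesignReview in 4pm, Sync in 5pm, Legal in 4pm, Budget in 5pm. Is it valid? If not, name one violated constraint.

Valid

The Sync can't start until after the DesignReview — holds.
Legal feeds into Budget, so it must come first — holds.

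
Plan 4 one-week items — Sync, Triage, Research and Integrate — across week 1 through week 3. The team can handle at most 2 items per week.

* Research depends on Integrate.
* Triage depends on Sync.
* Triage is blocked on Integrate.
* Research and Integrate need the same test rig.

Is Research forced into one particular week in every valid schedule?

No

Research can be week 2 (e.g. Sync -> week 1, Research -> week 2, Triage -> week 2, Integrate -> week 1) or week 3 (e.g. Integrate=week 1, Research=week 3, Sync=week 1, Triage=week 2).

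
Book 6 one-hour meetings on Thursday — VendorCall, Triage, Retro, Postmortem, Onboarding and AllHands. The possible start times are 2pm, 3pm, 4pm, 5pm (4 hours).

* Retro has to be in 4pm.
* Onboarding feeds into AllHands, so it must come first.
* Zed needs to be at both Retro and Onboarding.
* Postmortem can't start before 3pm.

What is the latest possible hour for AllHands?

5pm

Precedence pushes AllHands to at least 3pm.
AllHands at 5pm is achievable: Triage -> 2pm; Retro -> 4pm; VendorCall -> 2pm; Onboarding -> 2pm; Postmortem -> 3pm; AllHands -> 5pm.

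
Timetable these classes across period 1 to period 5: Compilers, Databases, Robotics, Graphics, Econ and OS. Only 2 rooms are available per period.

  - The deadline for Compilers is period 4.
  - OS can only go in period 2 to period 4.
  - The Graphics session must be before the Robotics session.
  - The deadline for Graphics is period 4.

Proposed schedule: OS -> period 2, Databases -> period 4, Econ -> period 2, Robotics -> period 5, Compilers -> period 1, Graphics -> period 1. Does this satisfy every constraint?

Yes

OS can only go in period 2 to period 4 — holds.
The deadline for Compilers is period 4 — holds.
The deadline for Graphics is period 4 — holds.
Only 2 rooms are available per period — holds.
The Graphics session must be before the Robotics session — holds.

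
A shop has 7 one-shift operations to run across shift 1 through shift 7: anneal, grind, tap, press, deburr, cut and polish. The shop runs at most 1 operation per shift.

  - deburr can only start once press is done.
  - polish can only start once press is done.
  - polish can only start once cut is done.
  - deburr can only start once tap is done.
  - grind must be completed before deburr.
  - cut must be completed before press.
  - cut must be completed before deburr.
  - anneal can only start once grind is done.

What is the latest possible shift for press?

shift 5

Precedence pushes press to at least shift 2; downstream work caps press at shift 6.
press at shift 5 is achievable: press=shift 5; deburr=shift 6; anneal=shift 3; grind=shift 2; cut=shift 1; polish=shift 7; tap=shift 4.
Nothing later works — the capacity limit rule out every shift after shift 5.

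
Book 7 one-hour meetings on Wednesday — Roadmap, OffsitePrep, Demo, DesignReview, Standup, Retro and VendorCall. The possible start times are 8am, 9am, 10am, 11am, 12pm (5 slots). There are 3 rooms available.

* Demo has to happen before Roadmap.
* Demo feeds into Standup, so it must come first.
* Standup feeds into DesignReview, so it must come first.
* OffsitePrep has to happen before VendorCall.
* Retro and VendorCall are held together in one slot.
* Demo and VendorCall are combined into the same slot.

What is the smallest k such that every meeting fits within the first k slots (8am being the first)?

The precedence chain requires at least 4 distinct slots.
With at most 3 per slot and 7 meetings, at least 3 slots are needed.
4 works (last occupied slot: 11am): for example Retro=9am, Roadmap=10am, Demo=9am, VendorCall=9am, OffsitePrep=8am, Standup=10am, DesignReview=11am.

4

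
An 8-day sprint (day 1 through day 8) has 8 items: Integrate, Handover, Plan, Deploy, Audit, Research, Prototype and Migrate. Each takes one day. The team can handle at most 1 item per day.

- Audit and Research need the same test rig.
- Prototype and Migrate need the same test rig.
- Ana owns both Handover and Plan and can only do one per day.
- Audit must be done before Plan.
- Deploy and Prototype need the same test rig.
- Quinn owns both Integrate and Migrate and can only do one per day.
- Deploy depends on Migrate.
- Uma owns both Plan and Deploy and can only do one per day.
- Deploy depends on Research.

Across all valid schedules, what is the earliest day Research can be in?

Downstream work caps Research at day 7.
Research at day 1 is achievable: Migrate=day 2; Research=day 1; Plan=day 5; Prototype=day 8; Integrate=day 6; Handover=day 7; Audit=day 4; Deploy=day 3.

day 1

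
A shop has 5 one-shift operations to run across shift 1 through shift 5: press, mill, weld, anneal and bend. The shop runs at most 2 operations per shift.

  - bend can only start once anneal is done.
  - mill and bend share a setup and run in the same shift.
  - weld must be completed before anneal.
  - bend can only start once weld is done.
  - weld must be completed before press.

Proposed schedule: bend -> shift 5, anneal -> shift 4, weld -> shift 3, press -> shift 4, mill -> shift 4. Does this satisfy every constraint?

bend can only start once weld is done — holds.
bend can only start once anneal is done — holds.
The shop runs at most 2 operations per shift — violated.
mill and bend share a setup and run in the same shift — violated.
weld must be completed before press — holds.
weld must be completed before anneal — holds.

Invalid. The shop runs at most 2 operations per shift.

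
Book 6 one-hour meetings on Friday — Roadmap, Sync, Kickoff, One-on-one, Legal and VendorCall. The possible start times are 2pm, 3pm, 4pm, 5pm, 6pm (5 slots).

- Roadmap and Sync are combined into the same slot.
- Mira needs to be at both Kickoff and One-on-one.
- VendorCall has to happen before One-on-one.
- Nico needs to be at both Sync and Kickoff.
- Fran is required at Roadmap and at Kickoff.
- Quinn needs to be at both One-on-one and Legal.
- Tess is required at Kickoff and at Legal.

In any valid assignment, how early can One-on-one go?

Precedence pushes One-on-one to at least 3pm.
One-on-one at 3pm is achievable: Legal in 2pm; Kickoff in 4pm; One-on-one in 3pm; VendorCall in 2pm; Roadmap in 2pm; Sync in 2pm.

3pm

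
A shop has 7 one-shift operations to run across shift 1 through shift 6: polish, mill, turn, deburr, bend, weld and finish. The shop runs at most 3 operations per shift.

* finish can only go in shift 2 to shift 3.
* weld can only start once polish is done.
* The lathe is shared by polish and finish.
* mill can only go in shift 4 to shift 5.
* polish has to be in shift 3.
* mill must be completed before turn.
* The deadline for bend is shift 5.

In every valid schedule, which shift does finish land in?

shift 2

finish's window is shift 2–shift 3.
polish is fixed at shift 3, and finish can't share a shift with polish.
So finish must be shift 2.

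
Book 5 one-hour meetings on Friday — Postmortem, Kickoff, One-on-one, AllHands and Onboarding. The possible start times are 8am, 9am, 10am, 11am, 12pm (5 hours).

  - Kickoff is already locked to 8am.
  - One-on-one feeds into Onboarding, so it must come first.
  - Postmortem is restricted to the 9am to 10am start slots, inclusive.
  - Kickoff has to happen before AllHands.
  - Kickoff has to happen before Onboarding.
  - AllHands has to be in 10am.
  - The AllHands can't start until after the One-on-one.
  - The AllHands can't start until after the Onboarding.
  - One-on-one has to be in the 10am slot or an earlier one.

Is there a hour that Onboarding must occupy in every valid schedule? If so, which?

Kickoff is fixed at 8am and must come before Onboarding, so Onboarding is at least 9am.
AllHands is fixed at 10am and must come after Onboarding, so Onboarding is at most 9am.
So Onboarding must be 9am.

9am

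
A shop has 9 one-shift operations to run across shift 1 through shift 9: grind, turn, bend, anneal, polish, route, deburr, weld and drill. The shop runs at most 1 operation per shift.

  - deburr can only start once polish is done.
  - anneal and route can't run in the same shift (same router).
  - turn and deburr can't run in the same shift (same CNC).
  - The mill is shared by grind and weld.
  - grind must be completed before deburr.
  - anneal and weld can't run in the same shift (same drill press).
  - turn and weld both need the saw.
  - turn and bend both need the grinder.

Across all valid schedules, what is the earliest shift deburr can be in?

Precedence pushes deburr to at least shift 2.
deburr at shift 3 is achievable: weld in shift 8, grind in shift 1, deburr in shift 3, polish in shift 2, drill in shift 9, route in shift 7, bend in shift 5, turn in shift 4, anneal in shift 6.
Nothing earlier works — the conflict and capacity constraints rule out every shift before shift 3.

shift 3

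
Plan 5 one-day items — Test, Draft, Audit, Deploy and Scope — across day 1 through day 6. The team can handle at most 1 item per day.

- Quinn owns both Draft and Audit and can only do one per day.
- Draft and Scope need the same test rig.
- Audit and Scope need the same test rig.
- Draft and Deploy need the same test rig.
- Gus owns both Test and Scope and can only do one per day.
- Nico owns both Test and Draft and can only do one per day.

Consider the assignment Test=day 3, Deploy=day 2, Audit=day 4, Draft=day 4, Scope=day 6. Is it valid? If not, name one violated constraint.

No — it violates: Quinn owns both Draft and Audit and can only do one per day

Draft and Deploy need the same test rig — holds.
Gus owns both Test and Scope and can only do one per day — holds.
Nico owns both Test and Draft and can only do one per day — holds.
The team can handle at most 1 item per day — violated.
Audit and Scope need the same test rig — holds.
Draft and Scope need the same test rig — holds.
Quinn owns both Draft and Audit and can only do one per day — violated.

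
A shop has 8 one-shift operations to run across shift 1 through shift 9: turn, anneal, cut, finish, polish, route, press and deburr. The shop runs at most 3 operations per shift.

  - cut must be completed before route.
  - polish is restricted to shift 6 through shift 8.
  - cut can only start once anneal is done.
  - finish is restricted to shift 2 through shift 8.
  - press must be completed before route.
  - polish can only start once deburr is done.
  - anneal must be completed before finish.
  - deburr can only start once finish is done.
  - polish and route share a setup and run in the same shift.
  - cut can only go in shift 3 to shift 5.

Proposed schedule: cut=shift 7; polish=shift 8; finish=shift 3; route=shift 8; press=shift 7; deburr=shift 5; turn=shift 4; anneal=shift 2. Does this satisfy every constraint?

cut must be completed before route — holds.
finish is restricted to shift 2 through shift 8 — holds.
cut can only start once anneal is done — holds.
polish is restricted to shift 6 through shift 8 — holds.
polish and route share a setup and run in the same shift — holds.
press must be completed before route — holds.
The shop runs at most 3 operations per shift — holds.
polish can only start once deburr is done — holds.
cut can only go in shift 3 to shift 5 — violated.
anneal must be completed before finish — holds.
deburr can only start once finish is done — holds.

No — it violates: cut can only go in shift 3 to shift 5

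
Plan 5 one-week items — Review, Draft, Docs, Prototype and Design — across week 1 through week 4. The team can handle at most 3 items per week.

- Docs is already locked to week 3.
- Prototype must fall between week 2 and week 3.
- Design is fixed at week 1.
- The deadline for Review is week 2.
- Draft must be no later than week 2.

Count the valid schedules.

8

Splitting on Review: it can be week 1 (4), week 2 (4). Listing each branch's schedules as (Draft, Docs, Prototype, Design) by week number:
Review=week 1: (1,3,2,1) (1,3,3,1) (2,3,2,1) (2,3,3,1) — 4.
Review=week 2: (1,3,2,1) (1,3,3,1) (2,3,2,1) (2,3,3,1) — 4.
Summing: 4 + 4 = 8.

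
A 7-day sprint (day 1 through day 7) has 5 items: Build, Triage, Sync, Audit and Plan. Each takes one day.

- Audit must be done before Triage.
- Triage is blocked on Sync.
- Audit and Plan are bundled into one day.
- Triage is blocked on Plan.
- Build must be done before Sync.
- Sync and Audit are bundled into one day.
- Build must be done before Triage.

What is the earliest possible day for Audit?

Audit must be in the same day as Sync, which can't be before day 2, so Audit is at least day 2; downstream work caps Audit at day 6.
Audit at day 2 is achievable: Plan -> day 2, Triage -> day 3, Build -> day 1, Sync -> day 2, Audit -> day 2.

day 2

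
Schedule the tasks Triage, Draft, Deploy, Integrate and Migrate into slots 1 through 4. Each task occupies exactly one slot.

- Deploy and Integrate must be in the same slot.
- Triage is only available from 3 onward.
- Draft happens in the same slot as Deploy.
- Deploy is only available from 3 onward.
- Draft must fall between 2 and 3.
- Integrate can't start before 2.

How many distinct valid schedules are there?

8

Splitting on Triage: it can be 3 (4), 4 (4). Listing each branch's schedules as (Draft, Deploy, Integrate, Migrate):
Triage=3: (3,3,3,1) (3,3,3,2) (3,3,3,3) (3,3,3,4) — 4.
Triage=4: (3,3,3,1) (3,3,3,2) (3,3,3,3) (3,3,3,4) — 4.
Summing: 4 + 4 = 8.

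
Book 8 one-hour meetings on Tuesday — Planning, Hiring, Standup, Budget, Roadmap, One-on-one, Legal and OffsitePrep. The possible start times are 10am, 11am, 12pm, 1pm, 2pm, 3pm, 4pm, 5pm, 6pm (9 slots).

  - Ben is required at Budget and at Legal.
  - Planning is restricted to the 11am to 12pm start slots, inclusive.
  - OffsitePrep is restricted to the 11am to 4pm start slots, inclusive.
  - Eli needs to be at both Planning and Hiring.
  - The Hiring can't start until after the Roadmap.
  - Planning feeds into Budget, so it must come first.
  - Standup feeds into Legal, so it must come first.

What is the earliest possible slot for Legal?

Precedence pushes Legal to at least 11am.
Legal at 11am is achievable: Standup=10am, Budget=12pm, Hiring=12pm, Roadmap=10am, Planning=11am, Legal=11am, One-on-one=10am, OffsitePrep=11am.

11am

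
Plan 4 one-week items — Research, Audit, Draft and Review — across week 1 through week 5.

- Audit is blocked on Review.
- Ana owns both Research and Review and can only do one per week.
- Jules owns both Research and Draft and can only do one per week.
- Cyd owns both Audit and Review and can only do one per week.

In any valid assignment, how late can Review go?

Downstream work caps Review at week 4.
Review at week 4 is achievable: Research=week 1; Review=week 4; Audit=week 5; Draft=week 2.

week 4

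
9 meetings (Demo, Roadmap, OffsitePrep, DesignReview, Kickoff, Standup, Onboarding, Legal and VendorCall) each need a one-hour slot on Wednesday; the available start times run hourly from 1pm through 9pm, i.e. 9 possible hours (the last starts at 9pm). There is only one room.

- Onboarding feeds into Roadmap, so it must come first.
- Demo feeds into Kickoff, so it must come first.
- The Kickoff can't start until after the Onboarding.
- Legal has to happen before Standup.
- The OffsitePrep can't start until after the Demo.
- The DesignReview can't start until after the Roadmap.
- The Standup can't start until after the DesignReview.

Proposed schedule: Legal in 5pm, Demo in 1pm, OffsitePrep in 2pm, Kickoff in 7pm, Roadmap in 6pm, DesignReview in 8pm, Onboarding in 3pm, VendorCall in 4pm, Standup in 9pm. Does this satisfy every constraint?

Yes, all constraints hold

Onboarding feeds into Roadmap, so it must come first — holds.
The Standup can't start until after the DesignReview — holds.
Legal has to happen before Standup — holds.
Demo feeds into Kickoff, so it must come first — holds.
The OffsitePrep can't start until after the Demo — holds.
There is only one room — holds.
The Kickoff can't start until after the Onboarding — holds.
The DesignReview can't start until after the Roadmap — holds.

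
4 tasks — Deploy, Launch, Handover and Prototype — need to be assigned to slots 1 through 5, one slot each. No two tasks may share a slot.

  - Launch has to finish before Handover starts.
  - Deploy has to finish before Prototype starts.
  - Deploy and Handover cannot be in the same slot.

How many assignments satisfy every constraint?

30

Splitting on Deploy: it can be 1 (12), 2 (9), 3 (6), 4 (3). Listing each branch's schedules as (Launch, Handover, Prototype):
Deploy=1: (2,3,4) (2,3,5) (2,4,3) (2,4,5) (2,5,3) (2,5,4) (3,4,2) (3,4,5) (3,5,2) (3,5,4) (4,5,2) (4,5,3) — 12.
Deploy=2: (1,3,4) (1,3,5) (1,4,3) (1,4,5) (1,5,3) (1,5,4) (3,4,5) (3,5,4) (4,5,3) — 9.
Deploy=3: (1,2,4) (1,2,5) (1,4,5) (1,5,4) (2,4,5) (2,5,4) — 6.
Deploy=4: (1,2,5) (1,3,5) (2,3,5) — 3.
Summing: 12 + 9 + 6 + 3 = 30.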